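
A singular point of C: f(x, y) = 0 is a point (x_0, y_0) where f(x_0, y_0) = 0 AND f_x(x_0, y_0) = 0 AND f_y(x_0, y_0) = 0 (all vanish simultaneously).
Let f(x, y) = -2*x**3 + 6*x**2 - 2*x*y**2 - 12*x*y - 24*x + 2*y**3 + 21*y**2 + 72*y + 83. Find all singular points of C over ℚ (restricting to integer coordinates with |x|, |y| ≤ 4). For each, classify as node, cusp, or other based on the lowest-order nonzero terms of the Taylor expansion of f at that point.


Singular points: {(1, -3)}; classification: cusp.

Compute partial derivatives:
  f_x = -6*x**2 + 12*x - 2*y**2 - 12*y - 24.
  f_y = -4*x*y - 12*x + 6*y**2 + 42*y + 72.
Scan x_0 ∈ {−4, ..., 4}. For each x_0, f_y(x_0, y) is a polynomial in y; find its integer roots y ∈ {−4, ..., 4}, then test f_x and f at those candidates.
  x = -4: f_y(-4, y) = 6*y**2 + 58*y + 120; vanishes at y ∈ {-3}. (-4, -3): f_x = -150 ≠ 0.
  x = -3: f_y(-3, y) = 6*y**2 + 54*y + 108; vanishes at y ∈ {-3}. (-3, -3): f_x = -96 ≠ 0.
  x = -2: f_y(-2, y) = 6*y**2 + 50*y + 96; vanishes at y ∈ {-3}. (-2, -3): f_x = -54 ≠ 0.
  x = -1: f_y(-1, y) = 6*y**2 + 46*y + 84; vanishes at y ∈ {-3}. (-1, -3): f_x = -24 ≠ 0.
  x = 0: f_y(0, y) = 6*y**2 + 42*y + 72; vanishes at y ∈ {-4, -3}. (0, -4): f_x = -8 ≠ 0; (0, -3): f_x = -6 ≠ 0.
  x = 1: f_y(1, y) = 6*y**2 + 38*y + 60; vanishes at y ∈ {-3}. (1, -3): f_x = 0, f = 0 — SINGULAR.
  x = 2: f_y(2, y) = 6*y**2 + 34*y + 48; vanishes at y ∈ {-3}. (2, -3): f_x = -6 ≠ 0.
  x = 3: f_y(3, y) = 6*y**2 + 30*y + 36; vanishes at y ∈ {-3, -2}. (3, -3): f_x = -24 ≠ 0; (3, -2): f_x = -26 ≠ 0.
  x = 4: f_y(4, y) = 6*y**2 + 26*y + 24; vanishes at y ∈ {-3}. (4, -3): f_x = -54 ≠ 0.
Only singular point on the grid: (1, -3).
Classify: substitute x = 1 + u, y = -3 + v and expand: f = -2*u**3 - 2*u*v**2 + 2*v**3 + v**2.
No constant or linear terms (consistent with a singular point). Quadratic part: v**2. Cubic part: -2*u**3 - 2*u*v**2 + 2*v**3.
The quadratic part v**2 is a perfect square, so there is a single (double) tangent line v = 0, i.e. y = -3. Restricting the cubic part to that line (v = 0) leaves -2*u**3 ≠ 0, so f is not divisible by v and the branch is v² ≈ 2*u**3 to lowest order — this is a cusp.
Classification: cusp.


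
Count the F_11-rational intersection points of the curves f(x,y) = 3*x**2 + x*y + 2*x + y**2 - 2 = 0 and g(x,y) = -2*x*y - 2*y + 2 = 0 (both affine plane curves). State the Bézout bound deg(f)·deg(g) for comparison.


Common zeros: ∅; count = 0; Bézout bound = 4.

deg(f) = 2, deg(g) = 2, so Bézout bound = 4.
Scan x ∈ F_11. For each x, list the y ∈ F_11 with f(x, y) ≡ 0 and those with g(x, y) ≡ 0 (mod 11); the common zeros in that column are the intersection.
  x = 0: f ≡ 0 at y ∈ ∅; g ≡ 0 at y ∈ {1}; common: ∅.
  x = 1: f ≡ 0 at y ∈ {5}; g ≡ 0 at y ∈ {6}; common: ∅.
  x = 2: f ≡ 0 at y ∈ {2, 7}; g ≡ 0 at y ∈ {4}; common: ∅.
  x = 3: f ≡ 0 at y ∈ ∅; g ≡ 0 at y ∈ {3}; common: ∅.
  x = 4: f ≡ 0 at y ∈ {2, 5}; g ≡ 0 at y ∈ {9}; common: ∅.
  x = 5: f ≡ 0 at y ∈ {8, 9}; g ≡ 0 at y ∈ {2}; common: ∅.
  x = 6: f ≡ 0 at y ∈ {7, 9}; g ≡ 0 at y ∈ {8}; common: ∅.
  x = 7: f ≡ 0 at y ∈ ∅; g ≡ 0 at y ∈ {7}; common: ∅.
  x = 8: f ≡ 0 at y ∈ ∅; g ≡ 0 at y ∈ {5}; common: ∅.
  x = 9: f ≡ 0 at y ∈ ∅; g ≡ 0 at y ∈ {10}; common: ∅.
  x = 10: f ≡ 0 at y ∈ {4, 8}; g ≡ 0 at y ∈ ∅; common: ∅.
Collecting: common zeros = ∅, so the count is 0.
Comparison with the Bézout bound: 0 ≤ 4 = deg(f)·deg(g), as expected for curves with no common component (the affine F_11-count falls short of the bound because intersections may lie at infinity, over extension fields, or carry multiplicity).


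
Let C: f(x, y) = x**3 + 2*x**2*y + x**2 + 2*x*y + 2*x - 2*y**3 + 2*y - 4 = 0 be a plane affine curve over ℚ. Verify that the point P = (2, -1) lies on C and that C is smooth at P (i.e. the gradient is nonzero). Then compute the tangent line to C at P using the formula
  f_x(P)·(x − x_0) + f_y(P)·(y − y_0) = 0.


Tangent line at P: 8*x + 8*y - 8 = 0.

Step 1: f(2, -1) = 0, so P lies on C.
Step 2: partial derivatives
  f_x(x, y) = 3*x**2 + 4*x*y + 2*x + 2*y + 2, f_y(x, y) = 2*x**2 + 2*x - 6*y**2 + 2.
  f_x(P) = 8, f_y(P) = 8 (gradient nonzero, so P is smooth).
Step 3: tangent line at P: 8·(x − 2) + 8·(y − -1) = 0.
Expanding: 8*x + 8*y - 8 = 0.


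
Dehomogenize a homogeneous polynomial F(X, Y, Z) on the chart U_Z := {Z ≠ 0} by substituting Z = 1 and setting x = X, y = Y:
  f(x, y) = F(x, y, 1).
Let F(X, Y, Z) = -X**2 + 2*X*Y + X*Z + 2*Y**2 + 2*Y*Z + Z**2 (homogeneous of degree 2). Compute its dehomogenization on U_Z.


f(x, y) = -x**2 + 2*x*y + x + 2*y**2 + 2*y + 1

On U_Z we set Z = 1. Each monomial c·X^i·Y^j·Z^k in F becomes c·x^i·y^j·1^k = c·x^i·y^j.
Substituting Z = 1: F(X, Y, 1) = -x**2 + 2*x*y + x + 2*y**2 + 2*y + 1.
Note: deg(f) ≤ deg(F) = 2; strict inequality happens when F is divisible by Z (lost terms).


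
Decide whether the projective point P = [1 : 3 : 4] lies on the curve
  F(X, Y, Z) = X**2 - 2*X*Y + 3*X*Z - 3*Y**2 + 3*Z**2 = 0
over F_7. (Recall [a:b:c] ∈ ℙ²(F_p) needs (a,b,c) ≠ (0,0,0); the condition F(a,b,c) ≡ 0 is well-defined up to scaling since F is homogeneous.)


F(1,3,4) ≡ 0 (mod 7); P is on the curve.

Evaluate F(1, 3, 4) term-by-term (mod 7).
  X**2 ↦ 1·1·1·1 = 1
  -2*X*Y ↦ -2·1·3·1 = -6
  3*X*Z ↦ 3·1·1·4 = 12
  -3*Y**2 ↦ -3·1·9·1 = -27
  3*Z**2 ↦ 3·1·1·16 = 48
Sum: F(1, 3, 4) = (1) + (-6) + (12) + (-27) + (48) = 28.
Reducing mod 7: 28 ≡ 0 (mod 7).
Since F(a, b, c) ≡ 0 (mod 7), P lies on the curve.


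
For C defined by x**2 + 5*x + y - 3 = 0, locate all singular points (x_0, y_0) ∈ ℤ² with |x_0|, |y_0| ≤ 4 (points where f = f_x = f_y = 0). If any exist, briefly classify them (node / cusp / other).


No singular points in the scanned grid; C is smooth there.

Compute partial derivatives:
  f_x = 2*x + 5.
  f_y = 1.
f_y = 1 is a nonzero constant, so f_y never vanishes: no point (x, y) can satisfy f = f_x = f_y = 0. In particular no (x, y) ∈ {−4, ..., 4}² is singular; the curve is smooth.


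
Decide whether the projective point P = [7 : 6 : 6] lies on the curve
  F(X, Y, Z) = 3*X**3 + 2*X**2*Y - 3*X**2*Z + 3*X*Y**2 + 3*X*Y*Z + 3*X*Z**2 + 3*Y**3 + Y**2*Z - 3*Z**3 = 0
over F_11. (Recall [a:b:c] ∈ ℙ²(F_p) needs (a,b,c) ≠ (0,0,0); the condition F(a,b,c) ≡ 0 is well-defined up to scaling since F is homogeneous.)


F(7,6,6) ≡ 7 (mod 11); P is NOT on the curve.

Evaluate F(7, 6, 6) term-by-term (mod 11).
  3*X**3 ↦ 3·343·1·1 = 1029
  2*X**2*Y ↦ 2·49·6·1 = 588
  -3*X**2*Z ↦ -3·49·1·6 = -882
  3*X*Y**2 ↦ 3·7·36·1 = 756
  3*X*Y*Z ↦ 3·7·6·6 = 756
  3*X*Z**2 ↦ 3·7·1·36 = 756
  3*Y**3 ↦ 3·1·216·1 = 648
  Y**2*Z ↦ 1·1·36·6 = 216
  -3*Z**3 ↦ -3·1·1·216 = -648
Sum: F(7, 6, 6) = (1029) + (588) + (-882) + (756) + (756) + (756) + (648) + (216) + (-648) = 3219.
Reducing mod 11: 3219 ≡ 7 (mod 11).
Since F(a, b, c) ≡ 7 ≠ 0 (mod 11), P does NOT lie on the curve.


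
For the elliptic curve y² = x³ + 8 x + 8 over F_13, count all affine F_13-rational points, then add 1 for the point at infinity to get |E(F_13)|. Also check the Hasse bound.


Affine points = {(1, 2), (1, 11), (4, 0), (5, 2), (5, 11), (6, 5), (6, 8), (7, 2), (7, 11), (8, 5), (8, 8), (9, 4), (9, 9), (10, 3), (10, 10), (11, 6), (11, 7), (12, 5), (12, 8)}; affine count = 19; |E(F_13)| = 20.

Discriminant check: Δ ∝ 4a³ + 27b² = 4·8³ + 27·8² = 4·512 + 27·64 ≡ 6 (mod 13). Nonzero ⇒ E is nonsingular.
For each x ∈ F_13, compute rhs = x³ + 8·x + 8 mod 13, then count y ∈ F_13 with y² ≡ rhs.
  x = 0: rhs = 8, matching y values: none (0 points).
  x = 1: rhs = 4, matching y values: 2, 11 (2 points).
  x = 2: rhs = 6, matching y values: none (0 points).
  x = 3: rhs = 7, matching y values: none (0 points).
  x = 4: rhs = 0, matching y values: 0 (1 points).
  x = 5: rhs = 4, matching y values: 2, 11 (2 points).
  x = 6: rhs = 12, matching y values: 5, 8 (2 points).
  x = 7: rhs = 4, matching y values: 2, 11 (2 points).
  x = 8: rhs = 12, matching y values: 5, 8 (2 points).
  x = 9: rhs = 3, matching y values: 4, 9 (2 points).
  x = 10: rhs = 9, matching y values: 3, 10 (2 points).
  x = 11: rhs = 10, matching y values: 6, 7 (2 points).
  x = 12: rhs = 12, matching y values: 5, 8 (2 points).
Total affine count: 19.
Full point count |E(F_13)| = 19 + 1 = 20.
Hasse bound: |20 − (13+1)| = |6| = 6 ≤ 2√13 ≈ 7.2111 ✓.


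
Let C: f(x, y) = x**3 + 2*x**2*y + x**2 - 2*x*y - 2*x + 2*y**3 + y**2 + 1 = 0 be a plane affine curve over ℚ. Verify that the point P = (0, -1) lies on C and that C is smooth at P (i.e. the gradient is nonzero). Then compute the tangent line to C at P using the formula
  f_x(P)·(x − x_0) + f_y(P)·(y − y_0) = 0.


Tangent line at P: 4*y + 4 = 0.

Step 1: f(0, -1) = 0, so P lies on C.
Step 2: partial derivatives
  f_x(x, y) = 3*x**2 + 4*x*y + 2*x - 2*y - 2, f_y(x, y) = 2*x**2 - 2*x + 6*y**2 + 2*y.
  f_x(P) = 0, f_y(P) = 4 (gradient nonzero, so P is smooth).
Step 3: tangent line at P: 0·(x − 0) + 4·(y − -1) = 0.
Expanding: 4*y + 4 = 0.


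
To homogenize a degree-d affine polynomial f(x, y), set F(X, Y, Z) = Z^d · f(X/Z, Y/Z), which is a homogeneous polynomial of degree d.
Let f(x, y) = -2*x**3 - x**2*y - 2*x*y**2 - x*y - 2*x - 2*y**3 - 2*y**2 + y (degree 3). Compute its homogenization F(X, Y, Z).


F(X, Y, Z) = -2*X**3 - X**2*Y - 2*X*Y**2 - X*Y*Z - 2*X*Z**2 - 2*Y**3 - 2*Y**2*Z + Y*Z**2

deg(f) = 3.
Substitute x = X/Z, y = Y/Z into f, then multiply by Z^3.
  monomial -2·x^3·y^0 ↦ -2·X^3·Y^0·Z^0.
  monomial -1·x^2·y^1 ↦ -1·X^2·Y^1·Z^0.
  monomial -2·x^1·y^2 ↦ -2·X^1·Y^2·Z^0.
  monomial -1·x^1·y^1 ↦ -1·X^1·Y^1·Z^1.
  monomial -2·x^1·y^0 ↦ -2·X^1·Y^0·Z^2.
  monomial -2·x^0·y^3 ↦ -2·X^0·Y^3·Z^0.
  monomial -2·x^0·y^2 ↦ -2·X^0·Y^2·Z^1.
  monomial 1·x^0·y^1 ↦ 1·X^0·Y^1·Z^2.
Collecting: F(X, Y, Z) = -2*X**3 - X**2*Y - 2*X*Y**2 - X*Y*Z - 2*X*Z**2 - 2*Y**3 - 2*Y**2*Z + Y*Z**2.


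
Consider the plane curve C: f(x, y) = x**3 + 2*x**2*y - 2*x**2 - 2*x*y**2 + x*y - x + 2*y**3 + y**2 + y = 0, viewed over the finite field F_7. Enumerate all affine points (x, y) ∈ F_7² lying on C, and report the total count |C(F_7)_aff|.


Affine F_7-points: {(0, 0), (0, 5), (1, 4), (4, 0), (5, 0), (5, 1), (6, 4)}; count = 7.

For each of the 49 pairs (x, y) ∈ F_7², evaluate f(x, y) mod 7. Record the zeros.
  x = 0: [0↦0, 1↦4, 2↦1, 3↦3, 4↦1, 5↦0, 6↦5]  zeros at y ∈ {0, 5}
  x = 1: [0↦5, 1↦3, 2↦4, 3↦6, 4↦0, 5↦5, 6↦5]  zeros at y ∈ {4}
  x = 2: [0↦5, 1↦1, 2↦3, 3↦2, 4↦3, 5↦4, 6↦3]  zeros at y ∈ ∅
  x = 3: [0↦6, 1↦4, 2↦4, 3↦4, 4↦2, 5↦3, 6↦5]  zeros at y ∈ ∅
  x = 4: [0↦0, 1↦4, 2↦6, 3↦4, 4↦3, 5↦1, 6↦3]  zeros at y ∈ {0}
  x = 5: [0↦0, 1↦0, 2↦1, 3↦1, 4↦5, 5↦4, 6↦3]  zeros at y ∈ {0, 1}
  x = 6: [0↦5, 1↦5, 2↦2, 3↦1, 4↦0, 5↦4, 6↦4]  zeros at y ∈ {4}
Collecting zeros: affine points = {(0, 0), (0, 5), (1, 4), (4, 0), (5, 0), (5, 1), (6, 4)}.
Total count |C(F_7)_aff| = 7.


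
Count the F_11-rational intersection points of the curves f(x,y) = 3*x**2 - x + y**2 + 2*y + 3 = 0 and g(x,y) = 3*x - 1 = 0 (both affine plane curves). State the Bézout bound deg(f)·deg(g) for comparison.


Common zeros: {(4, 2), (4, 7)}; count = 2; Bézout bound = 2.

deg(f) = 2, deg(g) = 1, so Bézout bound = 2.
Scan x ∈ F_11. For each x, list the y ∈ F_11 with f(x, y) ≡ 0 and those with g(x, y) ≡ 0 (mod 11); the common zeros in that column are the intersection.
  x = 0: f ≡ 0 at y ∈ {2, 7}; g ≡ 0 at y ∈ ∅; common: ∅.
  x = 1: f ≡ 0 at y ∈ ∅; g ≡ 0 at y ∈ ∅; common: ∅.
  x = 2: f ≡ 0 at y ∈ ∅; g ≡ 0 at y ∈ ∅; common: ∅.
  x = 3: f ≡ 0 at y ∈ ∅; g ≡ 0 at y ∈ ∅; common: ∅.
  x = 4: f ≡ 0 at y ∈ {2, 7}; g ≡ 0 at y ∈ {0, 1, 2, 3, 4, 5, 6, 7, 8, 9, 10}; common: {2, 7}.
  x = 5: f ≡ 0 at y ∈ {3, 6}; g ≡ 0 at y ∈ ∅; common: ∅.
  x = 6: f ≡ 0 at y ∈ ∅; g ≡ 0 at y ∈ ∅; common: ∅.
  x = 7: f ≡ 0 at y ∈ {0, 9}; g ≡ 0 at y ∈ ∅; common: ∅.
  x = 8: f ≡ 0 at y ∈ {0, 9}; g ≡ 0 at y ∈ ∅; common: ∅.
  x = 9: f ≡ 0 at y ∈ ∅; g ≡ 0 at y ∈ ∅; common: ∅.
  x = 10: f ≡ 0 at y ∈ {3, 6}; g ≡ 0 at y ∈ ∅; common: ∅.
Collecting: common zeros = {(4, 2), (4, 7)}, so the count is 2.
Comparison with the Bézout bound: 2 ≤ 2 = deg(f)·deg(g), as expected for curves with no common component (the bound is attained).


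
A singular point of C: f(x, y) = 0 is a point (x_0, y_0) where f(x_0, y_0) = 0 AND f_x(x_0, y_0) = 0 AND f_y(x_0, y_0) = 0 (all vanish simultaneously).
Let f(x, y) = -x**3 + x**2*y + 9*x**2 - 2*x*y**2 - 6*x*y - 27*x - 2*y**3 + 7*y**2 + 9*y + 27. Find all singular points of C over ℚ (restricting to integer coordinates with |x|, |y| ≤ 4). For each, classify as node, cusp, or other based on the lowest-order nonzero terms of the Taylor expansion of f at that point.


Singular points: {(3, 0)}; classification: cusp.

Compute partial derivatives:
  f_x = -3*x**2 + 2*x*y + 18*x - 2*y**2 - 6*y - 27.
  f_y = x**2 - 4*x*y - 6*x - 6*y**2 + 14*y + 9.
Scan x_0 ∈ {−4, ..., 4}. For each x_0, f_y(x_0, y) is a polynomial in y; find its integer roots y ∈ {−4, ..., 4}, then test f_x and f at those candidates.
  x = -4: f_y(-4, y) = -6*y**2 + 30*y + 49; no integer root y with |y| ≤ 4.
  x = -3: f_y(-3, y) = -6*y**2 + 26*y + 36; no integer root y with |y| ≤ 4.
  x = -2: f_y(-2, y) = -6*y**2 + 22*y + 25; no integer root y with |y| ≤ 4.
  x = -1: f_y(-1, y) = -6*y**2 + 18*y + 16; no integer root y with |y| ≤ 4.
  x = 0: f_y(0, y) = -6*y**2 + 14*y + 9; no integer root y with |y| ≤ 4.
  x = 1: f_y(1, y) = -6*y**2 + 10*y + 4; vanishes at y ∈ {2}. (1, 2): f_x = -28 ≠ 0.
  x = 2: f_y(2, y) = -6*y**2 + 6*y + 1; no integer root y with |y| ≤ 4.
  x = 3: f_y(3, y) = -6*y**2 + 2*y; vanishes at y ∈ {0}. (3, 0): f_x = 0, f = 0 — SINGULAR.
  x = 4: f_y(4, y) = -6*y**2 - 2*y + 1; no integer root y with |y| ≤ 4.
Only singular point on the grid: (3, 0).
Classify: substitute x = 3 + u, y = 0 + v and expand: f = -u**3 + u**2*v - 2*u*v**2 - 2*v**3 + v**2.
No constant or linear terms (consistent with a singular point). Quadratic part: v**2. Cubic part: -u**3 + u**2*v - 2*u*v**2 - 2*v**3.
The quadratic part v**2 is a perfect square, so there is a single (double) tangent line v = 0, i.e. y = 0. Restricting the cubic part to that line (v = 0) leaves -u**3 ≠ 0, so f is not divisible by v and the branch is v² ≈ u**3 to lowest order — this is a cusp.
Classification: cusp.


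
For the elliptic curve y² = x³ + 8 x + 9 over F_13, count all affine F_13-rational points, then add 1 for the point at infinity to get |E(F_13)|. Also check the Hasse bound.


Affine points = {(0, 3), (0, 10), (4, 1), (4, 12), (6, 0), (8, 0), (9, 2), (9, 11), (10, 6), (10, 7), (12, 0)}; affine count = 11; |E(F_13)| = 12.

Discriminant check: Δ ∝ 4a³ + 27b² = 4·8³ + 27·9² = 4·512 + 27·81 ≡ 10 (mod 13). Nonzero ⇒ E is nonsingular.
For each x ∈ F_13, compute rhs = x³ + 8·x + 9 mod 13, then count y ∈ F_13 with y² ≡ rhs.
  x = 0: rhs = 9, matching y values: 3, 10 (2 points).
  x = 1: rhs = 5, matching y values: none (0 points).
  x = 2: rhs = 7, matching y values: none (0 points).
  x = 3: rhs = 8, matching y values: none (0 points).
  x = 4: rhs = 1, matching y values: 1, 12 (2 points).
  x = 5: rhs = 5, matching y values: none (0 points).
  x = 6: rhs = 0, matching y values: 0 (1 points).
  x = 7: rhs = 5, matching y values: none (0 points).
  x = 8: rhs = 0, matching y values: 0 (1 points).
  x = 9: rhs = 4, matching y values: 2, 11 (2 points).
  x = 10: rhs = 10, matching y values: 6, 7 (2 points).
  x = 11: rhs = 11, matching y values: none (0 points).
  x = 12: rhs = 0, matching y values: 0 (1 points).
Total affine count: 11.
Full point count |E(F_13)| = 11 + 1 = 12.
Hasse bound: |12 − (13+1)| = |-2| = 2 ≤ 2√13 ≈ 7.2111 ✓.


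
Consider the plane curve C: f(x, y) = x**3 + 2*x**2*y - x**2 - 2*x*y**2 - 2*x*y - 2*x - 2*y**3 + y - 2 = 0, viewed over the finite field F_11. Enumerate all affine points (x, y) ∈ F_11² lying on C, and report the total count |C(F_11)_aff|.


Affine F_11-points: {(1, 7), (2, 3), (4, 8), (5, 0), (6, 3), (9, 3), (9, 4), (9, 6), (10, 2), (10, 8)}; count = 10.

For each of the 121 pairs (x, y) ∈ F_11², evaluate f(x, y) mod 11. Record the zeros.
  x = 0: [0↦9, 1↦8, 2↦6, 3↦2, 4↦6, 5↦6, 6↦1, 7↦1, 8↦5, 9↦1, 10↦10]  zeros at y ∈ ∅
  x = 1: [0↦7, 1↦4, 2↦7, 3↦4, 4↦5, 5↦9, 6↦4, 7↦0, 8↦7, 9↦2, 10↦6]  zeros at y ∈ {7}
  x = 2: [0↦9, 1↦8, 2↦9, 3↦0, 4↦2, 5↦3, 6↦2, 7↦9, 8↦1, 9↦10, 10↦2]  zeros at y ∈ {3}
  x = 3: [0↦10, 1↦4, 2↦7, 3↦7, 4↦3, 5↦5, 6↦1, 7↦1, 8↦4, 9↦9, 10↦4]  zeros at y ∈ ∅
  x = 4: [0↦5, 1↦9, 2↦7, 3↦9, 4↦3, 5↦10, 6↦7, 7↦4, 8↦0, 9↦5, 10↦7]  zeros at y ∈ {8}
  x = 5: [0↦0, 1↦7, 2↦4, 3↦1, 4↦8, 5↦2, 6↦4, 7↦2, 8↦6, 9↦4, 10↦6]  zeros at y ∈ {0}
  x = 6: [0↦1, 1↦4, 2↦4, 3↦0, 4↦2, 5↦9, 6↦9, 7↦1, 8↦6, 9↦1, 10↦7]  zeros at y ∈ {3}
  x = 7: [0↦3, 1↦6, 2↦2, 3↦1, 4↦2, 5↦4, 6↦6, 7↦7, 8↦6, 9↦2, 10↦5]  zeros at y ∈ ∅
  x = 8: [0↦1, 1↦8, 2↦4, 3↦10, 4↦3, 5↦4, 6↦1, 7↦4, 8↦1, 9↦2, 10↦6]  zeros at y ∈ ∅
  x = 9: [0↦1, 1↦5, 2↦5, 3↦0, 4↦0, 5↦4, 6↦0, 7↦9, 8↦8, 9↦7, 10↦5]  zeros at y ∈ {3, 4, 6}
  x = 10: [0↦9, 1↦3, 2↦0, 3↦10, 4↦10, 5↦10, 6↦9, 7↦6, 8↦0, 9↦1, 10↦8]  zeros at y ∈ {2, 8}
Collecting zeros: affine points = {(1, 7), (2, 3), (4, 8), (5, 0), (6, 3), (9, 3), (9, 4), (9, 6), (10, 2), (10, 8)}.
Total count |C(F_11)_aff| = 10.


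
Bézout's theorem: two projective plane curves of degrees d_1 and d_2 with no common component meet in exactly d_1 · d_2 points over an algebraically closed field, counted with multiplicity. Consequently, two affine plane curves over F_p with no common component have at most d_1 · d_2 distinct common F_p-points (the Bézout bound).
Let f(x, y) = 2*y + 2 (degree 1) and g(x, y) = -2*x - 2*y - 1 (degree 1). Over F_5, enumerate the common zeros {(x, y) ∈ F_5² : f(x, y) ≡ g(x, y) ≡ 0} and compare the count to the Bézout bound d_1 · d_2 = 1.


Common zeros: {(3, 4)}; count = 1; Bézout bound = 1.

deg(f) = 1, deg(g) = 1, so Bézout bound = 1.
Scan x ∈ F_5. For each x, list the y ∈ F_5 with f(x, y) ≡ 0 and those with g(x, y) ≡ 0 (mod 5); the common zeros in that column are the intersection.
  x = 0: f ≡ 0 at y ∈ {4}; g ≡ 0 at y ∈ {2}; common: ∅.
  x = 1: f ≡ 0 at y ∈ {4}; g ≡ 0 at y ∈ {1}; common: ∅.
  x = 2: f ≡ 0 at y ∈ {4}; g ≡ 0 at y ∈ {0}; common: ∅.
  x = 3: f ≡ 0 at y ∈ {4}; g ≡ 0 at y ∈ {4}; common: {4}.
  x = 4: f ≡ 0 at y ∈ {4}; g ≡ 0 at y ∈ {3}; common: ∅.
Collecting: common zeros = {(3, 4)}, so the count is 1.
Comparison with the Bézout bound: 1 ≤ 1 = deg(f)·deg(g), as expected for curves with no common component (the bound is attained).


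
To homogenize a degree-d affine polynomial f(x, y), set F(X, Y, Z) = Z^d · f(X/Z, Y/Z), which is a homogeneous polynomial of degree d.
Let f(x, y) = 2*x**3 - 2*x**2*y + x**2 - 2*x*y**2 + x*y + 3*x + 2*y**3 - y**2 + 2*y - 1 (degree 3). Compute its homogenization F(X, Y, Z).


F(X, Y, Z) = 2*X**3 - 2*X**2*Y + X**2*Z - 2*X*Y**2 + X*Y*Z + 3*X*Z**2 + 2*Y**3 - Y**2*Z + 2*Y*Z**2 - Z**3

deg(f) = 3.
Substitute x = X/Z, y = Y/Z into f, then multiply by Z^3.
  monomial 2·x^3·y^0 ↦ 2·X^3·Y^0·Z^0.
  monomial -2·x^2·y^1 ↦ -2·X^2·Y^1·Z^0.
  monomial 1·x^2·y^0 ↦ 1·X^2·Y^0·Z^1.
  monomial -2·x^1·y^2 ↦ -2·X^1·Y^2·Z^0.
  monomial 1·x^1·y^1 ↦ 1·X^1·Y^1·Z^1.
  monomial 3·x^1·y^0 ↦ 3·X^1·Y^0·Z^2.
  monomial 2·x^0·y^3 ↦ 2·X^0·Y^3·Z^0.
  monomial -1·x^0·y^2 ↦ -1·X^0·Y^2·Z^1.
  monomial 2·x^0·y^1 ↦ 2·X^0·Y^1·Z^2.
  monomial -1·x^0·y^0 ↦ -1·X^0·Y^0·Z^3.
Collecting: F(X, Y, Z) = 2*X**3 - 2*X**2*Y + X**2*Z - 2*X*Y**2 + X*Y*Z + 3*X*Z**2 + 2*Y**3 - Y**2*Z + 2*Y*Z**2 - Z**3.


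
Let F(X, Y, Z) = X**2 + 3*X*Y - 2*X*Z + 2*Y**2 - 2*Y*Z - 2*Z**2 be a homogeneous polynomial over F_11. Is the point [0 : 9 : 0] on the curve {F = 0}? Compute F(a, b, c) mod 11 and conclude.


F(0,9,0) ≡ 8 (mod 11); P is NOT on the curve.

Evaluate F(0, 9, 0) term-by-term (mod 11).
  X**2 ↦ 1·0·1·1 = 0
  3*X*Y ↦ 3·0·9·1 = 0
  -2*X*Z ↦ -2·0·1·0 = 0
  2*Y**2 ↦ 2·1·81·1 = 162
  -2*Y*Z ↦ -2·1·9·0 = 0
  -2*Z**2 ↦ -2·1·1·0 = 0
Sum: F(0, 9, 0) = (0) + (0) + (0) + (162) + (0) + (0) = 162.
Reducing mod 11: 162 ≡ 8 (mod 11).
Since F(a, b, c) ≡ 8 ≠ 0 (mod 11), P does NOT lie on the curve.


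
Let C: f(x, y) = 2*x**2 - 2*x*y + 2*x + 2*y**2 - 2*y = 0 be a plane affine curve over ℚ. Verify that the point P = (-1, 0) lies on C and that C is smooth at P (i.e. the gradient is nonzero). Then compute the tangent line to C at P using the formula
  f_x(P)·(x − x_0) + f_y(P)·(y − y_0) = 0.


Tangent line at P: -2*x - 2 = 0.

Step 1: f(-1, 0) = 0, so P lies on C.
Step 2: partial derivatives
  f_x(x, y) = 4*x - 2*y + 2, f_y(x, y) = -2*x + 4*y - 2.
  f_x(P) = -2, f_y(P) = 0 (gradient nonzero, so P is smooth).
Step 3: tangent line at P: -2·(x − -1) + 0·(y − 0) = 0.
Expanding: -2*x - 2 = 0.


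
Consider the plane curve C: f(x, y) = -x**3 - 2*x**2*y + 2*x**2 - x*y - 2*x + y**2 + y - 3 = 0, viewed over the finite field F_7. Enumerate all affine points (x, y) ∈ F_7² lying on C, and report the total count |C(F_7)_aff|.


Affine F_7-points: {(2, 0), (2, 2), (4, 1), (4, 6)}; count = 4.

For each of the 49 pairs (x, y) ∈ F_7², evaluate f(x, y) mod 7. Record the zeros.
  x = 0: [0↦4, 1↦6, 2↦3, 3↦2, 4↦3, 5↦6, 6↦4]  zeros at y ∈ ∅
  x = 1: [0↦3, 1↦2, 2↦3, 3↦6, 4↦4, 5↦4, 6↦6]  zeros at y ∈ ∅
  x = 2: [0↦0, 1↦6, 2↦0, 3↦3, 4↦1, 5↦1, 6↦3]  zeros at y ∈ {0, 2}
  x = 3: [0↦3, 1↦5, 2↦2, 3↦1, 4↦2, 5↦5, 6↦3]  zeros at y ∈ ∅
  x = 4: [0↦6, 1↦0, 2↦3, 3↦1, 4↦1, 5↦3, 6↦0]  zeros at y ∈ {1, 6}
  x = 5: [0↦3, 1↦6, 2↦4, 3↦4, 4↦6, 5↦3, 6↦2]  zeros at y ∈ ∅
  x = 6: [0↦2, 1↦3, 2↦6, 3↦4, 4↦4, 5↦6, 6↦3]  zeros at y ∈ ∅
Collecting zeros: affine points = {(2, 0), (2, 2), (4, 1), (4, 6)}.
Total count |C(F_7)_aff| = 4.


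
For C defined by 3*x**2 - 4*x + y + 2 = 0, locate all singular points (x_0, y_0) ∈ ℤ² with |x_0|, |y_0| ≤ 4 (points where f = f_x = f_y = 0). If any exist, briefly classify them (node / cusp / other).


No singular points in the scanned grid; C is smooth there.

Compute partial derivatives:
  f_x = 6*x - 4.
  f_y = 1.
f_y = 1 is a nonzero constant, so f_y never vanishes: no point (x, y) can satisfy f = f_x = f_y = 0. In particular no (x, y) ∈ {−4, ..., 4}² is singular; the curve is smooth.


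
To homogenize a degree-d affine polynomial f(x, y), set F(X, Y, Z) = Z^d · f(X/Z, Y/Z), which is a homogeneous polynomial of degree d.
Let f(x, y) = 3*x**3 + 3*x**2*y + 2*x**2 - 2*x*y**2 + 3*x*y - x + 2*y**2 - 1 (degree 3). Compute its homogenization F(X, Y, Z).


F(X, Y, Z) = 3*X**3 + 3*X**2*Y + 2*X**2*Z - 2*X*Y**2 + 3*X*Y*Z - X*Z**2 + 2*Y**2*Z - Z**3

deg(f) = 3.
Substitute x = X/Z, y = Y/Z into f, then multiply by Z^3.
  monomial 3·x^3·y^0 ↦ 3·X^3·Y^0·Z^0.
  monomial 3·x^2·y^1 ↦ 3·X^2·Y^1·Z^0.
  monomial 2·x^2·y^0 ↦ 2·X^2·Y^0·Z^1.
  monomial -2·x^1·y^2 ↦ -2·X^1·Y^2·Z^0.
  monomial 3·x^1·y^1 ↦ 3·X^1·Y^1·Z^1.
  monomial -1·x^1·y^0 ↦ -1·X^1·Y^0·Z^2.
  monomial 2·x^0·y^2 ↦ 2·X^0·Y^2·Z^1.
  monomial -1·x^0·y^0 ↦ -1·X^0·Y^0·Z^3.
Collecting: F(X, Y, Z) = 3*X**3 + 3*X**2*Y + 2*X**2*Z - 2*X*Y**2 + 3*X*Y*Z - X*Z**2 + 2*Y**2*Z - Z**3.


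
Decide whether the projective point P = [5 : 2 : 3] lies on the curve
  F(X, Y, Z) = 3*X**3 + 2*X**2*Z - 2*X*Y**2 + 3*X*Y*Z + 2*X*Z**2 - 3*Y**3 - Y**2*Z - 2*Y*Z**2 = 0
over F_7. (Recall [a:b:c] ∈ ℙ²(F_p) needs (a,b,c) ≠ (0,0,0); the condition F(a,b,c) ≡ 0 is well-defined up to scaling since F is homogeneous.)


F(5,2,3) ≡ 5 (mod 7); P is NOT on the curve.

Evaluate F(5, 2, 3) term-by-term (mod 7).
  3*X**3 ↦ 3·125·1·1 = 375
  2*X**2*Z ↦ 2·25·1·3 = 150
  -2*X*Y**2 ↦ -2·5·4·1 = -40
  3*X*Y*Z ↦ 3·5·2·3 = 90
  2*X*Z**2 ↦ 2·5·1·9 = 90
  -3*Y**3 ↦ -3·1·8·1 = -24
  -Y**2*Z ↦ -1·1·4·3 = -12
  -2*Y*Z**2 ↦ -2·1·2·9 = -36
Sum: F(5, 2, 3) = (375) + (150) + (-40) + (90) + (90) + (-24) + (-12) + (-36) = 593.
Reducing mod 7: 593 ≡ 5 (mod 7).
Since F(a, b, c) ≡ 5 ≠ 0 (mod 7), P does NOT lie on the curve.


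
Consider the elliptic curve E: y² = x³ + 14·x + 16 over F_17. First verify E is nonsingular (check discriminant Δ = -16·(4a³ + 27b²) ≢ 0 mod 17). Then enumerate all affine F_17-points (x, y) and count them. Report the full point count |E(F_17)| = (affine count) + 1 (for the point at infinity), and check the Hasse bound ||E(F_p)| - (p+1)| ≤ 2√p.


Affine points = {(0, 4), (0, 13), (2, 1), (2, 16), (3, 0), (4, 0), (7, 7), (7, 10), (9, 2), (9, 15), (10, 0), (12, 5), (12, 12), (13, 7), (13, 10), (14, 7), (14, 10), (16, 1), (16, 16)}; affine count = 19; |E(F_17)| = 20.

Discriminant check: Δ ∝ 4a³ + 27b² = 4·14³ + 27·16² = 4·2744 + 27·256 ≡ 4 (mod 17). Nonzero ⇒ E is nonsingular.
For each x ∈ F_17, compute rhs = x³ + 14·x + 16 mod 17, then count y ∈ F_17 with y² ≡ rhs.
  x = 0: rhs = 16, matching y values: 4, 13 (2 points).
  x = 1: rhs = 14, matching y values: none (0 points).
  x = 2: rhs = 1, matching y values: 1, 16 (2 points).
  x = 3: rhs = 0, matching y values: 0 (1 points).
  x = 4: rhs = 0, matching y values: 0 (1 points).
  x = 5: rhs = 7, matching y values: none (0 points).
  x = 6: rhs = 10, matching y values: none (0 points).
  x = 7: rhs = 15, matching y values: 7, 10 (2 points).
  x = 8: rhs = 11, matching y values: none (0 points).
  x = 9: rhs = 4, matching y values: 2, 15 (2 points).
  x = 10: rhs = 0, matching y values: 0 (1 points).
  x = 11: rhs = 5, matching y values: none (0 points).
  x = 12: rhs = 8, matching y values: 5, 12 (2 points).
  x = 13: rhs = 15, matching y values: 7, 10 (2 points).
  x = 14: rhs = 15, matching y values: 7, 10 (2 points).
  x = 15: rhs = 14, matching y values: none (0 points).
  x = 16: rhs = 1, matching y values: 1, 16 (2 points).
Total affine count: 19.
Full point count |E(F_17)| = 19 + 1 = 20.
Hasse bound: |20 − (17+1)| = |2| = 2 ≤ 2√17 ≈ 8.2462 ✓.


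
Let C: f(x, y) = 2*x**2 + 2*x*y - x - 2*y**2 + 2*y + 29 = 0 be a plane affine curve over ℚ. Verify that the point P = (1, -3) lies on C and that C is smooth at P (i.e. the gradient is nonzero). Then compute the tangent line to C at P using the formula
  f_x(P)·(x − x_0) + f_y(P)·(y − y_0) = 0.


Tangent line at P: -3*x + 16*y + 51 = 0.

Step 1: f(1, -3) = 0, so P lies on C.
Step 2: partial derivatives
  f_x(x, y) = 4*x + 2*y - 1, f_y(x, y) = 2*x - 4*y + 2.
  f_x(P) = -3, f_y(P) = 16 (gradient nonzero, so P is smooth).
Step 3: tangent line at P: -3·(x − 1) + 16·(y − -3) = 0.
Expanding: -3*x + 16*y + 51 = 0.


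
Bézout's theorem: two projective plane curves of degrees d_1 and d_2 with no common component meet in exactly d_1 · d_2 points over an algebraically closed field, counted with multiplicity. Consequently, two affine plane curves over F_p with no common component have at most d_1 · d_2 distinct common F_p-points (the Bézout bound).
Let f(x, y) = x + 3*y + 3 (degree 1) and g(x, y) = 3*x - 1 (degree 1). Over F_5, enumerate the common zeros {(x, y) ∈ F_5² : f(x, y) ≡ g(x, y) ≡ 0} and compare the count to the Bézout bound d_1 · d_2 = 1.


Common zeros: {(2, 0)}; count = 1; Bézout bound = 1.

deg(f) = 1, deg(g) = 1, so Bézout bound = 1.
Scan x ∈ F_5. For each x, list the y ∈ F_5 with f(x, y) ≡ 0 and those with g(x, y) ≡ 0 (mod 5); the common zeros in that column are the intersection.
  x = 0: f ≡ 0 at y ∈ {4}; g ≡ 0 at y ∈ ∅; common: ∅.
  x = 1: f ≡ 0 at y ∈ {2}; g ≡ 0 at y ∈ ∅; common: ∅.
  x = 2: f ≡ 0 at y ∈ {0}; g ≡ 0 at y ∈ {0, 1, 2, 3, 4}; common: {0}.
  x = 3: f ≡ 0 at y ∈ {3}; g ≡ 0 at y ∈ ∅; common: ∅.
  x = 4: f ≡ 0 at y ∈ {1}; g ≡ 0 at y ∈ ∅; common: ∅.
Collecting: common zeros = {(2, 0)}, so the count is 1.
Comparison with the Bézout bound: 1 ≤ 1 = deg(f)·deg(g), as expected for curves with no common component (the bound is attained).


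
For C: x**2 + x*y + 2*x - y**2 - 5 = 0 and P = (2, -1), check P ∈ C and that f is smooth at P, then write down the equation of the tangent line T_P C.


Tangent line at P: 5*x + 4*y - 6 = 0.

Step 1: f(2, -1) = 0, so P lies on C.
Step 2: partial derivatives
  f_x(x, y) = 2*x + y + 2, f_y(x, y) = x - 2*y.
  f_x(P) = 5, f_y(P) = 4 (gradient nonzero, so P is smooth).
Step 3: tangent line at P: 5·(x − 2) + 4·(y − -1) = 0.
Expanding: 5*x + 4*y - 6 = 0.


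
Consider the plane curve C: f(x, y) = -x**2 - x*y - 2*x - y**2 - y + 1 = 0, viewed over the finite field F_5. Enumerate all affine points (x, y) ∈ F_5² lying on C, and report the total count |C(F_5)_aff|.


Affine F_5-points: {(0, 2), (1, 1), (1, 2), (2, 3), (2, 4), (3, 3)}; count = 6.

For each of the 25 pairs (x, y) ∈ F_5², evaluate f(x, y) mod 5. Record the zeros.
  x = 0: [0↦1, 1↦4, 2↦0, 3↦4, 4↦1]  zeros at y ∈ {2}
  x = 1: [0↦3, 1↦0, 2↦0, 3↦3, 4↦4]  zeros at y ∈ {1, 2}
  x = 2: [0↦3, 1↦4, 2↦3, 3↦0, 4↦0]  zeros at y ∈ {3, 4}
  x = 3: [0↦1, 1↦1, 2↦4, 3↦0, 4↦4]  zeros at y ∈ {3}
  x = 4: [0↦2, 1↦1, 2↦3, 3↦3, 4↦1]  zeros at y ∈ ∅
Collecting zeros: affine points = {(0, 2), (1, 1), (1, 2), (2, 3), (2, 4), (3, 3)}.
Total count |C(F_5)_aff| = 6.


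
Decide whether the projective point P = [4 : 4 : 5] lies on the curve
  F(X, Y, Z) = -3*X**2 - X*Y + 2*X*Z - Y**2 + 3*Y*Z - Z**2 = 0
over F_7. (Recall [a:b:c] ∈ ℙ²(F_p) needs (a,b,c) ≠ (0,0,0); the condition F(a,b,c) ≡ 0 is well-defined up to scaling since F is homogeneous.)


F(4,4,5) ≡ 2 (mod 7); P is NOT on the curve.

Evaluate F(4, 4, 5) term-by-term (mod 7).
  -3*X**2 ↦ -3·16·1·1 = -48
  -X*Y ↦ -1·4·4·1 = -16
  2*X*Z ↦ 2·4·1·5 = 40
  -Y**2 ↦ -1·1·16·1 = -16
  3*Y*Z ↦ 3·1·4·5 = 60
  -Z**2 ↦ -1·1·1·25 = -25
Sum: F(4, 4, 5) = (-48) + (-16) + (40) + (-16) + (60) + (-25) = -5.
Reducing mod 7: -5 ≡ 2 (mod 7).
Since F(a, b, c) ≡ 2 ≠ 0 (mod 7), P does NOT lie on the curve.


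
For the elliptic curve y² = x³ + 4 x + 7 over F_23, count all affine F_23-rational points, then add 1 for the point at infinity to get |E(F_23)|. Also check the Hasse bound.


Affine points = {(1, 9), (1, 14), (2, 0), (3, 0), (4, 8), (4, 15), (9, 6), (9, 17), (10, 9), (10, 14), (11, 5), (11, 18), (12, 9), (12, 14), (13, 5), (13, 18), (14, 1), (14, 22), (16, 2), (16, 21), (18, 0), (22, 5), (22, 18)}; affine count = 23; |E(F_23)| = 24.

Discriminant check: Δ ∝ 4a³ + 27b² = 4·4³ + 27·7² = 4·64 + 27·49 ≡ 15 (mod 23). Nonzero ⇒ E is nonsingular.
For each x ∈ F_23, compute rhs = x³ + 4·x + 7 mod 23, then count y ∈ F_23 with y² ≡ rhs.
  x = 0: rhs = 7, matching y values: none (0 points).
  x = 1: rhs = 12, matching y values: 9, 14 (2 points).
  x = 2: rhs = 0, matching y values: 0 (1 points).
  x = 3: rhs = 0, matching y values: 0 (1 points).
  x = 4: rhs = 18, matching y values: 8, 15 (2 points).
  x = 5: rhs = 14, matching y values: none (0 points).
  x = 6: rhs = 17, matching y values: none (0 points).
  x = 7: rhs = 10, matching y values: none (0 points).
  x = 8: rhs = 22, matching y values: none (0 points).
  x = 9: rhs = 13, matching y values: 6, 17 (2 points).
  x = 10: rhs = 12, matching y values: 9, 14 (2 points).
  x = 11: rhs = 2, matching y values: 5, 18 (2 points).
  x = 12: rhs = 12, matching y values: 9, 14 (2 points).
  x = 13: rhs = 2, matching y values: 5, 18 (2 points).
  x = 14: rhs = 1, matching y values: 1, 22 (2 points).
  x = 15: rhs = 15, matching y values: none (0 points).
  x = 16: rhs = 4, matching y values: 2, 21 (2 points).
  x = 17: rhs = 20, matching y values: none (0 points).
  x = 18: rhs = 0, matching y values: 0 (1 points).
  x = 19: rhs = 19, matching y values: none (0 points).
  x = 20: rhs = 14, matching y values: none (0 points).
  x = 21: rhs = 14, matching y values: none (0 points).
  x = 22: rhs = 2, matching y values: 5, 18 (2 points).
Total affine count: 23.
Full point count |E(F_23)| = 23 + 1 = 24.
Hasse bound: |24 − (23+1)| = |0| = 0 ≤ 2√23 ≈ 9.5917 ✓.


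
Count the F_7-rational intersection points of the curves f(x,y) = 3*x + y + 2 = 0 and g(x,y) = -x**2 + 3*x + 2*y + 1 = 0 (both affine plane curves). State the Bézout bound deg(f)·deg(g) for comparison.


Common zeros: {(1, 2), (3, 3)}; count = 2; Bézout bound = 2.

deg(f) = 1, deg(g) = 2, so Bézout bound = 2.
Scan x ∈ F_7. For each x, list the y ∈ F_7 with f(x, y) ≡ 0 and those with g(x, y) ≡ 0 (mod 7); the common zeros in that column are the intersection.
  x = 0: f ≡ 0 at y ∈ {5}; g ≡ 0 at y ∈ {3}; common: ∅.
  x = 1: f ≡ 0 at y ∈ {2}; g ≡ 0 at y ∈ {2}; common: {2}.
  x = 2: f ≡ 0 at y ∈ {6}; g ≡ 0 at y ∈ {2}; common: ∅.
  x = 3: f ≡ 0 at y ∈ {3}; g ≡ 0 at y ∈ {3}; common: {3}.
  x = 4: f ≡ 0 at y ∈ {0}; g ≡ 0 at y ∈ {5}; common: ∅.
  x = 5: f ≡ 0 at y ∈ {4}; g ≡ 0 at y ∈ {1}; common: ∅.
  x = 6: f ≡ 0 at y ∈ {1}; g ≡ 0 at y ∈ {5}; common: ∅.
Collecting: common zeros = {(1, 2), (3, 3)}, so the count is 2.
Comparison with the Bézout bound: 2 ≤ 2 = deg(f)·deg(g), as expected for curves with no common component (the bound is attained).


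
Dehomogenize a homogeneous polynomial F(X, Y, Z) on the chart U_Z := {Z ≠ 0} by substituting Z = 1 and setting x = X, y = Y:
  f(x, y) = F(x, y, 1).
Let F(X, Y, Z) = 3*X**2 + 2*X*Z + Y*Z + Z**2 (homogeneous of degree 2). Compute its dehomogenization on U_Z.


f(x, y) = 3*x**2 + 2*x + y + 1

On U_Z we set Z = 1. Each monomial c·X^i·Y^j·Z^k in F becomes c·x^i·y^j·1^k = c·x^i·y^j.
Substituting Z = 1: F(X, Y, 1) = 3*x**2 + 2*x + y + 1.
Note: deg(f) ≤ deg(F) = 2; strict inequality happens when F is divisible by Z (lost terms).


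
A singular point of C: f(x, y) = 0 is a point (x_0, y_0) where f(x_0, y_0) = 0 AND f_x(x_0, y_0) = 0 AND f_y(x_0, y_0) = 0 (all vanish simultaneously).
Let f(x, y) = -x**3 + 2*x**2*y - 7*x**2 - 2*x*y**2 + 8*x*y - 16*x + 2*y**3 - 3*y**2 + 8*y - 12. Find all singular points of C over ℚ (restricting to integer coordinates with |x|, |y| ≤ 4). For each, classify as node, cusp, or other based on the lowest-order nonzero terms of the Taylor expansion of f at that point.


Singular points: {(-2, 0)}; classification: node.

Compute partial derivatives:
  f_x = -3*x**2 + 4*x*y - 14*x - 2*y**2 + 8*y - 16.
  f_y = 2*x**2 - 4*x*y + 8*x + 6*y**2 - 6*y + 8.
Scan x_0 ∈ {−4, ..., 4}. For each x_0, f_y(x_0, y) is a polynomial in y; find its integer roots y ∈ {−4, ..., 4}, then test f_x and f at those candidates.
  x = -4: f_y(-4, y) = 6*y**2 + 10*y + 8; no integer root y with |y| ≤ 4.
  x = -3: f_y(-3, y) = 6*y**2 + 6*y + 2; no integer root y with |y| ≤ 4.
  x = -2: f_y(-2, y) = 6*y**2 + 2*y; vanishes at y ∈ {0}. (-2, 0): f_x = 0, f = 0 — SINGULAR.
  x = -1: f_y(-1, y) = 6*y**2 - 2*y + 2; no integer root y with |y| ≤ 4.
  x = 0: f_y(0, y) = 6*y**2 - 6*y + 8; no integer root y with |y| ≤ 4.
  x = 1: f_y(1, y) = 6*y**2 - 10*y + 18; no integer root y with |y| ≤ 4.
  x = 2: f_y(2, y) = 6*y**2 - 14*y + 32; no integer root y with |y| ≤ 4.
  x = 3: f_y(3, y) = 6*y**2 - 18*y + 50; no integer root y with |y| ≤ 4.
  x = 4: f_y(4, y) = 6*y**2 - 22*y + 72; no integer root y with |y| ≤ 4.
Only singular point on the grid: (-2, 0).
Classify: substitute x = -2 + u, y = 0 + v and expand: f = -u**3 + 2*u**2*v - u**2 - 2*u*v**2 + 2*v**3 + v**2.
No constant or linear terms (consistent with a singular point). Quadratic part: -u**2 + v**2. Cubic part: -u**3 + 2*u**2*v - 2*u*v**2 + 2*v**3.
The quadratic part v**2 - u**2 = (v − u)(v + u) splits into two distinct linear factors, so there are two distinct tangent lines y − 0 = ±(x − -2) — this is a node (ordinary double point).
Classification: node.


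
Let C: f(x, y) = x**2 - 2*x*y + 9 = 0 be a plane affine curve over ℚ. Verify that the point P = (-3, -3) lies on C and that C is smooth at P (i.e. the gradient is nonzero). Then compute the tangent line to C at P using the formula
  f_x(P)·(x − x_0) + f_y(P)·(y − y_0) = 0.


Tangent line at P: 6*y + 18 = 0.

Step 1: f(-3, -3) = 0, so P lies on C.
Step 2: partial derivatives
  f_x(x, y) = 2*x - 2*y, f_y(x, y) = -2*x.
  f_x(P) = 0, f_y(P) = 6 (gradient nonzero, so P is smooth).
Step 3: tangent line at P: 0·(x − -3) + 6·(y − -3) = 0.
Expanding: 6*y + 18 = 0.


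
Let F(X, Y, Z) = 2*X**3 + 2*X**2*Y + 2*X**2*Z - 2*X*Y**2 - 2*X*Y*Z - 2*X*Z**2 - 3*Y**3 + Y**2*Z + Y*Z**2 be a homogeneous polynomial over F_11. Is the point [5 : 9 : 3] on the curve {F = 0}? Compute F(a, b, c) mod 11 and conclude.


F(5,9,3) ≡ 6 (mod 11); P is NOT on the curve.

Evaluate F(5, 9, 3) term-by-term (mod 11).
  2*X**3 ↦ 2·125·1·1 = 250
  2*X**2*Y ↦ 2·25·9·1 = 450
  2*X**2*Z ↦ 2·25·1·3 = 150
  -2*X*Y**2 ↦ -2·5·81·1 = -810
  -2*X*Y*Z ↦ -2·5·9·3 = -270
  -2*X*Z**2 ↦ -2·5·1·9 = -90
  -3*Y**3 ↦ -3·1·729·1 = -2187
  Y**2*Z ↦ 1·1·81·3 = 243
  Y*Z**2 ↦ 1·1·9·9 = 81
Sum: F(5, 9, 3) = (250) + (450) + (150) + (-810) + (-270) + (-90) + (-2187) + (243) + (81) = -2183.
Reducing mod 11: -2183 ≡ 6 (mod 11).
Since F(a, b, c) ≡ 6 ≠ 0 (mod 11), P does NOT lie on the curve.


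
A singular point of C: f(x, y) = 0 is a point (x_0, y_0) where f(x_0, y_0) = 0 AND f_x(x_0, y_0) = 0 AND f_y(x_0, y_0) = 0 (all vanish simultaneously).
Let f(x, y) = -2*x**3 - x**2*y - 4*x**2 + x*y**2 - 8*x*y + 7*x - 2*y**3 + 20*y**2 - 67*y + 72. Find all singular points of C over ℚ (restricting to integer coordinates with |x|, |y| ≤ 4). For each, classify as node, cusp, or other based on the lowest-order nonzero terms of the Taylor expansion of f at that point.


Singular points: {(-1, 3)}; classification: node.

Compute partial derivatives:
  f_x = -6*x**2 - 2*x*y - 8*x + y**2 - 8*y + 7.
  f_y = -x**2 + 2*x*y - 8*x - 6*y**2 + 40*y - 67.
Scan x_0 ∈ {−4, ..., 4}. For each x_0, f_y(x_0, y) is a polynomial in y; find its integer roots y ∈ {−4, ..., 4}, then test f_x and f at those candidates.
  x = -4: f_y(-4, y) = -6*y**2 + 32*y - 51; no integer root y with |y| ≤ 4.
  x = -3: f_y(-3, y) = -6*y**2 + 34*y - 52; no integer root y with |y| ≤ 4.
  x = -2: f_y(-2, y) = -6*y**2 + 36*y - 55; no integer root y with |y| ≤ 4.
  x = -1: f_y(-1, y) = -6*y**2 + 38*y - 60; vanishes at y ∈ {3}. (-1, 3): f_x = 0, f = 0 — SINGULAR.
  x = 0: f_y(0, y) = -6*y**2 + 40*y - 67; no integer root y with |y| ≤ 4.
  x = 1: f_y(1, y) = -6*y**2 + 42*y - 76; no integer root y with |y| ≤ 4.
  x = 2: f_y(2, y) = -6*y**2 + 44*y - 87; no integer root y with |y| ≤ 4.
  x = 3: f_y(3, y) = -6*y**2 + 46*y - 100; no integer root y with |y| ≤ 4.
  x = 4: f_y(4, y) = -6*y**2 + 48*y - 115; no integer root y with |y| ≤ 4.
Only singular point on the grid: (-1, 3).
Classify: substitute x = -1 + u, y = 3 + v and expand: f = -2*u**3 - u**2*v - u**2 + u*v**2 - 2*v**3 + v**2.
No constant or linear terms (consistent with a singular point). Quadratic part: -u**2 + v**2. Cubic part: -2*u**3 - u**2*v + u*v**2 - 2*v**3.
The quadratic part v**2 - u**2 = (v − u)(v + u) splits into two distinct linear factors, so there are two distinct tangent lines y − 3 = ±(x − -1) — this is a node (ordinary double point).
Classification: node.


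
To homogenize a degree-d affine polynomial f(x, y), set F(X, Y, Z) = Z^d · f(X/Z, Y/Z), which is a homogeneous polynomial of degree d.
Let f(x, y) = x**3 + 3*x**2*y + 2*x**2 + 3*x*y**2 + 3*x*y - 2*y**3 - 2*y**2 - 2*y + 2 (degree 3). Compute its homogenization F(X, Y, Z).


F(X, Y, Z) = X**3 + 3*X**2*Y + 2*X**2*Z + 3*X*Y**2 + 3*X*Y*Z - 2*Y**3 - 2*Y**2*Z - 2*Y*Z**2 + 2*Z**3

deg(f) = 3.
Substitute x = X/Z, y = Y/Z into f, then multiply by Z^3.
  monomial 1·x^3·y^0 ↦ 1·X^3·Y^0·Z^0.
  monomial 3·x^2·y^1 ↦ 3·X^2·Y^1·Z^0.
  monomial 2·x^2·y^0 ↦ 2·X^2·Y^0·Z^1.
  monomial 3·x^1·y^2 ↦ 3·X^1·Y^2·Z^0.
  monomial 3·x^1·y^1 ↦ 3·X^1·Y^1·Z^1.
  monomial -2·x^0·y^3 ↦ -2·X^0·Y^3·Z^0.
  monomial -2·x^0·y^2 ↦ -2·X^0·Y^2·Z^1.
  monomial -2·x^0·y^1 ↦ -2·X^0·Y^1·Z^2.
  monomial 2·x^0·y^0 ↦ 2·X^0·Y^0·Z^3.
Collecting: F(X, Y, Z) = X**3 + 3*X**2*Y + 2*X**2*Z + 3*X*Y**2 + 3*X*Y*Z - 2*Y**3 - 2*Y**2*Z - 2*Y*Z**2 + 2*Z**3.
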